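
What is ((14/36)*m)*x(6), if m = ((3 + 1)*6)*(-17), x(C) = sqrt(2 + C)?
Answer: -952*sqrt(2)/3 ≈ -448.78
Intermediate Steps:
m = -408 (m = (4*6)*(-17) = 24*(-17) = -408)
((14/36)*m)*x(6) = ((14/36)*(-408))*sqrt(2 + 6) = ((14*(1/36))*(-408))*sqrt(8) = ((7/18)*(-408))*(2*sqrt(2)) = -952*sqrt(2)/3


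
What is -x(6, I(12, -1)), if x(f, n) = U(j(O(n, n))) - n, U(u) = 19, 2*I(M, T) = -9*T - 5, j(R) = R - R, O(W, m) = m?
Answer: -17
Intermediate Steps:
j(R) = 0
I(M, T) = -5/2 - 9*T/2 (I(M, T) = (-9*T - 5)/2 = (-5 - 9*T)/2 = -5/2 - 9*T/2)
x(f, n) = 19 - n
-x(6, I(12, -1)) = -(19 - (-5/2 - 9/2*(-1))) = -(19 - (-5/2 + 9/2)) = -(19 - 1*2) = -(19 - 2) = -1*17 = -17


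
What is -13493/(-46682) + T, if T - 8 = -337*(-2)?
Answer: 31850617/46682 ≈ 682.29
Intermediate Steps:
T = 682 (T = 8 - 337*(-2) = 8 + 674 = 682)
-13493/(-46682) + T = -13493/(-46682) + 682 = -13493*(-1/46682) + 682 = 13493/46682 + 682 = 31850617/46682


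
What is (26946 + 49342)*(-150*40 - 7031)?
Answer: -994108928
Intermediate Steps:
(26946 + 49342)*(-150*40 - 7031) = 76288*(-6000 - 7031) = 76288*(-13031) = -994108928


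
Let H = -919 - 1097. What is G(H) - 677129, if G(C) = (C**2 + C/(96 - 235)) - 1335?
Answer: 470627104/139 ≈ 3.3858e+6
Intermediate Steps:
H = -2016
G(C) = -1335 + C**2 - C/139 (G(C) = (C**2 + C/(-139)) - 1335 = (C**2 - C/139) - 1335 = -1335 + C**2 - C/139)
G(H) - 677129 = (-1335 + (-2016)**2 - 1/139*(-2016)) - 677129 = (-1335 + 4064256 + 2016/139) - 677129 = 564748035/139 - 677129 = 470627104/139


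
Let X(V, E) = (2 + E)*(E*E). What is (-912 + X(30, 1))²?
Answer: 826281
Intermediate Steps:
X(V, E) = E²*(2 + E) (X(V, E) = (2 + E)*E² = E²*(2 + E))
(-912 + X(30, 1))² = (-912 + 1²*(2 + 1))² = (-912 + 1*3)² = (-912 + 3)² = (-909)² = 826281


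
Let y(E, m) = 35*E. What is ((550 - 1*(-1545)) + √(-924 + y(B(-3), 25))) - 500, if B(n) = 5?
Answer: 1595 + I*√749 ≈ 1595.0 + 27.368*I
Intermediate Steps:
((550 - 1*(-1545)) + √(-924 + y(B(-3), 25))) - 500 = ((550 - 1*(-1545)) + √(-924 + 35*5)) - 500 = ((550 + 1545) + √(-924 + 175)) - 500 = (2095 + √(-749)) - 500 = (2095 + I*√749) - 500 = 1595 + I*√749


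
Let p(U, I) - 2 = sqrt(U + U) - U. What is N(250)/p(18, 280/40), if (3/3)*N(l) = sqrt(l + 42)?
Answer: -sqrt(73)/5 ≈ -1.7088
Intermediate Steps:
p(U, I) = 2 - U + sqrt(2)*sqrt(U) (p(U, I) = 2 + (sqrt(U + U) - U) = 2 + (sqrt(2*U) - U) = 2 + (sqrt(2)*sqrt(U) - U) = 2 + (-U + sqrt(2)*sqrt(U)) = 2 - U + sqrt(2)*sqrt(U))
N(l) = sqrt(42 + l) (N(l) = sqrt(l + 42) = sqrt(42 + l))
N(250)/p(18, 280/40) = sqrt(42 + 250)/(2 - 1*18 + sqrt(2)*sqrt(18)) = sqrt(292)/(2 - 18 + sqrt(2)*(3*sqrt(2))) = (2*sqrt(73))/(2 - 18 + 6) = (2*sqrt(73))/(-10) = (2*sqrt(73))*(-1/10) = -sqrt(73)/5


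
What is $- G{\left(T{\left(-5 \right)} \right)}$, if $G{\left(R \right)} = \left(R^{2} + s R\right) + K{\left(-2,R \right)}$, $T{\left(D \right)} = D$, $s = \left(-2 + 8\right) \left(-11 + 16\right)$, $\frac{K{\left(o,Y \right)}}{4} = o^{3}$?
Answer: $157$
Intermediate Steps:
$K{\left(o,Y \right)} = 4 o^{3}$
$s = 30$ ($s = 6 \cdot 5 = 30$)
$G{\left(R \right)} = -32 + R^{2} + 30 R$ ($G{\left(R \right)} = \left(R^{2} + 30 R\right) + 4 \left(-2\right)^{3} = \left(R^{2} + 30 R\right) + 4 \left(-8\right) = \left(R^{2} + 30 R\right) - 32 = -32 + R^{2} + 30 R$)
$- G{\left(T{\left(-5 \right)} \right)} = - (-32 + \left(-5\right)^{2} + 30 \left(-5\right)) = - (-32 + 25 - 150) = \left(-1\right) \left(-157\right) = 157$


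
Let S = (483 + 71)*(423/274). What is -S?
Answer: -117171/137 ≈ -855.26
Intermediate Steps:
S = 117171/137 (S = 554*(423*(1/274)) = 554*(423/274) = 117171/137 ≈ 855.26)
-S = -1*117171/137 = -117171/137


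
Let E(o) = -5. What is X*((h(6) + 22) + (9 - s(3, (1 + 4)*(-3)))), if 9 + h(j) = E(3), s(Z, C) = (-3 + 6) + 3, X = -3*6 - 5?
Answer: -253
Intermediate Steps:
X = -23 (X = -18 - 5 = -23)
s(Z, C) = 6 (s(Z, C) = 3 + 3 = 6)
h(j) = -14 (h(j) = -9 - 5 = -14)
X*((h(6) + 22) + (9 - s(3, (1 + 4)*(-3)))) = -23*((-14 + 22) + (9 - 1*6)) = -23*(8 + (9 - 6)) = -23*(8 + 3) = -23*11 = -253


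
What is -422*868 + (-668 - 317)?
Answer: -367281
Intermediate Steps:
-422*868 + (-668 - 317) = -366296 - 985 = -367281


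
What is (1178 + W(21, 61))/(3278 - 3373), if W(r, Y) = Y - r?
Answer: -1218/95 ≈ -12.821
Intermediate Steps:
(1178 + W(21, 61))/(3278 - 3373) = (1178 + (61 - 1*21))/(3278 - 3373) = (1178 + (61 - 21))/(-95) = (1178 + 40)*(-1/95) = 1218*(-1/95) = -1218/95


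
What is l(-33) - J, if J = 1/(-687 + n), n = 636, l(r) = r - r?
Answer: 1/51 ≈ 0.019608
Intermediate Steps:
l(r) = 0
J = -1/51 (J = 1/(-687 + 636) = 1/(-51) = -1/51 ≈ -0.019608)
l(-33) - J = 0 - 1*(-1/51) = 0 + 1/51 = 1/51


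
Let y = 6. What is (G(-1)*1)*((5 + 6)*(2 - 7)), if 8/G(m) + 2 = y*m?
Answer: 55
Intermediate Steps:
G(m) = 8/(-2 + 6*m)
(G(-1)*1)*((5 + 6)*(2 - 7)) = ((4/(-1 + 3*(-1)))*1)*((5 + 6)*(2 - 7)) = ((4/(-1 - 3))*1)*(11*(-5)) = ((4/(-4))*1)*(-55) = ((4*(-1/4))*1)*(-55) = -1*1*(-55) = -1*(-55) = 55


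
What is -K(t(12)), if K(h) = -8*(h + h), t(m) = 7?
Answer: 112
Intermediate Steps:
K(h) = -16*h
-K(t(12)) = -(-16)*7 = -1*(-112) = 112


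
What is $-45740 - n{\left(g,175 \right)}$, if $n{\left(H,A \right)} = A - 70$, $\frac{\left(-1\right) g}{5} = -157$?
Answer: $-45845$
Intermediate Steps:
$g = 785$ ($g = \left(-5\right) \left(-157\right) = 785$)
$n{\left(H,A \right)} = -70 + A$
$-45740 - n{\left(g,175 \right)} = -45740 - \left(-70 + 175\right) = -45740 - 105 = -45845$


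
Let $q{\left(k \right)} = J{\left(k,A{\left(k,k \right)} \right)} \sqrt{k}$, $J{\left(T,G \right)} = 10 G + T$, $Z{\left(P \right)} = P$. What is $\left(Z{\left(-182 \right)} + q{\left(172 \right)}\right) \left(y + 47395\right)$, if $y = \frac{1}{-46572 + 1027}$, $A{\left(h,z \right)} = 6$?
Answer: $- \frac{392866159868}{45545} + \frac{1001592847136 \sqrt{43}}{45545} \approx 1.3558 \cdot 10^{8}$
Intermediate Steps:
$y = - \frac{1}{45545}$ ($y = \frac{1}{-45545} = - \frac{1}{45545} \approx -2.1956 \cdot 10^{-5}$)
$J{\left(T,G \right)} = T + 10 G$
$q{\left(k \right)} = \sqrt{k} \left(60 + k\right)$ ($q{\left(k \right)} = \left(k + 10 \cdot 6\right) \sqrt{k} = \left(k + 60\right) \sqrt{k} = \left(60 + k\right) \sqrt{k} = \sqrt{k} \left(60 + k\right)$)
$\left(Z{\left(-182 \right)} + q{\left(172 \right)}\right) \left(y + 47395\right) = \left(-182 + \sqrt{172} \left(60 + 172\right)\right) \left(- \frac{1}{45545} + 47395\right) = \left(-182 + 2 \sqrt{43} \cdot 232\right) \frac{2158605274}{45545} = \left(-182 + 464 \sqrt{43}\right) \frac{2158605274}{45545} = - \frac{392866159868}{45545} + \frac{1001592847136 \sqrt{43}}{45545}$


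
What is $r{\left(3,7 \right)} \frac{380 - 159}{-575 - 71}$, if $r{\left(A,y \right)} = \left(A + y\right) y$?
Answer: $- \frac{455}{19} \approx -23.947$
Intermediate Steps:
$r{\left(A,y \right)} = y \left(A + y\right)$
$r{\left(3,7 \right)} \frac{380 - 159}{-575 - 71} = 7 \left(3 + 7\right) \frac{380 - 159}{-575 - 71} = 7 \cdot 10 \frac{380 + \left(-232 + 73\right)}{-646} = 70 \left(380 - 159\right) \left(- \frac{1}{646}\right) = 70 \cdot 221 \left(- \frac{1}{646}\right) = 70 \left(- \frac{13}{38}\right) = - \frac{455}{19}$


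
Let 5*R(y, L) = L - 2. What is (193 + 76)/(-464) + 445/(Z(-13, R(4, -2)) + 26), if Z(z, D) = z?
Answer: 202983/6032 ≈ 33.651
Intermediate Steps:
R(y, L) = -⅖ + L/5 (R(y, L) = (L - 2)/5 = (-2 + L)/5 = -⅖ + L/5)
(193 + 76)/(-464) + 445/(Z(-13, R(4, -2)) + 26) = (193 + 76)/(-464) + 445/(-13 + 26) = 269*(-1/464) + 445/13 = -269/464 + 445*(1/13) = -269/464 + 445/13 = 202983/6032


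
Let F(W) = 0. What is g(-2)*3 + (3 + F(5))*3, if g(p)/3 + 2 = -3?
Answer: -36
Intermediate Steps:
g(p) = -15 (g(p) = -6 + 3*(-3) = -6 - 9 = -15)
g(-2)*3 + (3 + F(5))*3 = -15*3 + (3 + 0)*3 = -45 + 3*3 = -45 + 9 = -36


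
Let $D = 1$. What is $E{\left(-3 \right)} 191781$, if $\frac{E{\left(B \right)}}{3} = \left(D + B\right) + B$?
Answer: $-2876715$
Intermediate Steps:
$E{\left(B \right)} = 3 + 6 B$ ($E{\left(B \right)} = 3 \left(\left(1 + B\right) + B\right) = 3 \left(1 + 2 B\right) = 3 + 6 B$)
$E{\left(-3 \right)} 191781 = \left(3 + 6 \left(-3\right)\right) 191781 = \left(3 - 18\right) 191781 = \left(-15\right) 191781 = -2876715$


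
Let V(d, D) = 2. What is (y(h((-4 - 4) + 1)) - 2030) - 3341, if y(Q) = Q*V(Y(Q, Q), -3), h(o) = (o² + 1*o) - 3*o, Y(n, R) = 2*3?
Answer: -5245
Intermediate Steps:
Y(n, R) = 6
h(o) = o² - 2*o (h(o) = (o² + o) - 3*o = (o + o²) - 3*o = o² - 2*o)
y(Q) = 2*Q (y(Q) = Q*2 = 2*Q)
(y(h((-4 - 4) + 1)) - 2030) - 3341 = (2*(((-4 - 4) + 1)*(-2 + ((-4 - 4) + 1))) - 2030) - 3341 = (2*((-8 + 1)*(-2 + (-8 + 1))) - 2030) - 3341 = (2*(-7*(-2 - 7)) - 2030) - 3341 = (2*(-7*(-9)) - 2030) - 3341 = (2*63 - 2030) - 3341 = (126 - 2030) - 3341 = -1904 - 3341 = -5245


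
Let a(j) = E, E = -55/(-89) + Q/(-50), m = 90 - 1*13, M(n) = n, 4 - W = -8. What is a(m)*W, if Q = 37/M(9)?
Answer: 42914/6675 ≈ 6.4291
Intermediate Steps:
W = 12 (W = 4 - 1*(-8) = 4 + 8 = 12)
Q = 37/9 ≈ 4.1111
m = 77 (m = 90 - 13 = 77)
E = 21457/40050 (E = -55/(-89) + (37/9)/(-50) = -55*(-1/89) + (37/9)*(-1/50) = 55/89 - 37/450 = 21457/40050 ≈ 0.53576)
a(j) = 21457/40050
a(m)*W = (21457/40050)*12 = 42914/6675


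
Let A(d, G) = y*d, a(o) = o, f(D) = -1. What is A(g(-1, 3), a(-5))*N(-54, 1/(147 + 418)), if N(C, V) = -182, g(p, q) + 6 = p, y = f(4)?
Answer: -1274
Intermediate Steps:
y = -1
g(p, q) = -6 + p
A(d, G) = -d
A(g(-1, 3), a(-5))*N(-54, 1/(147 + 418)) = -(-6 - 1)*(-182) = -1*(-7)*(-182) = 7*(-182) = -1274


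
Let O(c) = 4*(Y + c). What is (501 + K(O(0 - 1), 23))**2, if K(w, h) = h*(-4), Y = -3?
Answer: 167281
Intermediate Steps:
O(c) = -12 + 4*c (O(c) = 4*(-3 + c) = -12 + 4*c)
K(w, h) = -4*h
(501 + K(O(0 - 1), 23))**2 = (501 - 4*23)**2 = (501 - 92)**2 = 409**2 = 167281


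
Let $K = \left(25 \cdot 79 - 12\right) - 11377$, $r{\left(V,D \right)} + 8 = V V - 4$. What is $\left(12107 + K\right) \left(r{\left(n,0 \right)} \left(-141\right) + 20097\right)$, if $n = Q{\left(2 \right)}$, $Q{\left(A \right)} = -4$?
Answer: $52602369$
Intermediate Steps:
$n = -4$
$r{\left(V,D \right)} = -12 + V^{2}$ ($r{\left(V,D \right)} = -8 + \left(V V - 4\right) = -8 + \left(V^{2} - 4\right) = -8 + \left(-4 + V^{2}\right) = -12 + V^{2}$)
$K = -9414$ ($K = \left(1975 - 12\right) - 11377 = 1963 - 11377 = -9414$)
$\left(12107 + K\right) \left(r{\left(n,0 \right)} \left(-141\right) + 20097\right) = \left(12107 - 9414\right) \left(\left(-12 + \left(-4\right)^{2}\right) \left(-141\right) + 20097\right) = 2693 \left(\left(-12 + 16\right) \left(-141\right) + 20097\right) = 2693 \left(4 \left(-141\right) + 20097\right) = 2693 \left(-564 + 20097\right) = 2693 \cdot 19533 = 52602369$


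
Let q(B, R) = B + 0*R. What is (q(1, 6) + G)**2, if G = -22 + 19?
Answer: 4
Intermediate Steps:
q(B, R) = B (q(B, R) = B + 0 = B)
G = -3
(q(1, 6) + G)**2 = (1 - 3)**2 = (-2)**2 = 4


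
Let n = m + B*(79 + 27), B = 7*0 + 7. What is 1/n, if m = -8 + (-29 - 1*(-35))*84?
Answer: 1/1238 ≈ 0.00080775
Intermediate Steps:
B = 7 (B = 0 + 7 = 7)
m = 496 (m = -8 + (-29 + 35)*84 = -8 + 6*84 = -8 + 504 = 496)
n = 1238 (n = 496 + 7*(79 + 27) = 496 + 7*106 = 496 + 742 = 1238)
1/n = 1/1238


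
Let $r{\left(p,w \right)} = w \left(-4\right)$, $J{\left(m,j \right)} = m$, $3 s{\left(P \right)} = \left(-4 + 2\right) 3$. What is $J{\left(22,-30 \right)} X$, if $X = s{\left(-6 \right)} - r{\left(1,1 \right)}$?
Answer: $44$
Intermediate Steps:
$s{\left(P \right)} = -2$ ($s{\left(P \right)} = \frac{\left(-4 + 2\right) 3}{3} = \frac{\left(-2\right) 3}{3} = \frac{1}{3} \left(-6\right) = -2$)
$r{\left(p,w \right)} = - 4 w$
$X = 2$ ($X = -2 - \left(-4\right) 1 = -2 - -4 = -2 + 4 = 2$)
$J{\left(22,-30 \right)} X = 22 \cdot 2 = 44$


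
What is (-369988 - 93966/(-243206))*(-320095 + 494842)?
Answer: -7862147785918407/121603 ≈ -6.4654e+10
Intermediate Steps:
(-369988 - 93966/(-243206))*(-320095 + 494842) = (-369988 - 93966*(-1/243206))*174747 = (-369988 + 46983/121603)*174747 = -44991603781/121603*174747 = -7862147785918407/121603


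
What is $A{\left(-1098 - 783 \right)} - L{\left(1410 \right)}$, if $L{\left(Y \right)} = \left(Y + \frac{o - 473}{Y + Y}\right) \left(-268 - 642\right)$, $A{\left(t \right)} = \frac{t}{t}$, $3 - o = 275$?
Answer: $\frac{361766687}{282} \approx 1.2829 \cdot 10^{6}$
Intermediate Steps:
$o = -272$ ($o = 3 - 275 = -272$)
$A{\left(t \right)} = 1$
$L{\left(Y \right)} = - 910 Y + \frac{338975}{Y}$ ($L{\left(Y \right)} = \left(Y + \frac{-272 - 473}{Y + Y}\right) \left(-268 - 642\right) = \left(Y - \frac{745}{2 Y}\right) \left(-910\right) = - 910 Y + \frac{338975}{Y}$)
$A{\left(-1098 - 783 \right)} - L{\left(1410 \right)} = 1 - \left(\left(-910\right) 1410 + \frac{338975}{1410}\right) = 1 - \left(-1283100 + 338975 \cdot \frac{1}{1410}\right) = 1 - \left(-1283100 + \frac{67795}{282}\right) = 1 - - \frac{361766405}{282} = 1 + \frac{361766405}{282} = \frac{361766687}{282}$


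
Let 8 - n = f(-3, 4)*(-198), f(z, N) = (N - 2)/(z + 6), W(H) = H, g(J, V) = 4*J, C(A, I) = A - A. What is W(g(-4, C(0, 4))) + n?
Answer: 124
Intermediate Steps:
C(A, I) = 0
f(z, N) = (-2 + N)/(6 + z)
n = 140 (n = 8 - (-2 + 4)/(6 - 3)*(-198) = 8 - 2/3*(-198) = 8 - (⅓)*2*(-198) = 8 - 2*(-198)/3 = 8 - 1*(-132) = 8 + 132 = 140)
W(g(-4, C(0, 4))) + n = 4*(-4) + 140 = -16 + 140 = 124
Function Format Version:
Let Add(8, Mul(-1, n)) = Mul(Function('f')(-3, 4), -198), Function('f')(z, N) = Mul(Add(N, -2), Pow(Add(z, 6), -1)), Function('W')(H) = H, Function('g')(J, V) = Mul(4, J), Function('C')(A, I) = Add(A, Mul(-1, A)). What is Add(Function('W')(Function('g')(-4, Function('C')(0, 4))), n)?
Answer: 124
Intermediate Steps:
Function('C')(A, I) = 0
Function('f')(z, N) = Mul(Pow(Add(6, z), -1), Add(-2, N)) (Function('f')(z, N) = Mul(Add(-2, N), Pow(Add(6, z), -1)) = Mul(Pow(Add(6, z), -1), Add(-2, N)))
n = 140 (n = Add(8, Mul(-1, Mul(Mul(Pow(Add(6, -3), -1), Add(-2, 4)), -198))) = Add(8, Mul(-1, Mul(Mul(Pow(3, -1), 2), -198))) = Add(8, Mul(-1, Mul(Mul(Rational(1, 3), 2), -198))) = Add(8, Mul(-1, Mul(Rational(2, 3), -198))) = Add(8, Mul(-1, -132)) = Add(8, 132) = 140)
Add(Function('W')(Function('g')(-4, Function('C')(0, 4))), n) = Add(Mul(4, -4), 140) = Add(-16, 140) = 124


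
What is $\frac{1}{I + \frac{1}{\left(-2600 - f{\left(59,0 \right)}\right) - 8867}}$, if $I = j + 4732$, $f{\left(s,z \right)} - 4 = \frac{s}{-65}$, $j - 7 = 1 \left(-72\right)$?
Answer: $\frac{745556}{3479509787} \approx 0.00021427$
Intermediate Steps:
$j = -65$ ($j = 7 + 1 \left(-72\right) = 7 - 72 = -65$)
$f{\left(s,z \right)} = 4 - \frac{s}{65}$ ($f{\left(s,z \right)} = 4 + \frac{s}{-65} = 4 + s \left(- \frac{1}{65}\right) = 4 - \frac{s}{65}$)
$I = 4667$ ($I = -65 + 4732 = 4667$)
$\frac{1}{I + \frac{1}{\left(-2600 - f{\left(59,0 \right)}\right) - 8867}} = \frac{1}{4667 + \frac{1}{\left(-2600 - \left(4 - \frac{59}{65}\right)\right) - 8867}} = \frac{1}{4667 + \frac{1}{\left(-2600 - \frac{201}{65}\right) - 8867}} = \frac{1}{4667 + \frac{1}{- \frac{169201}{65} - 8867}} = \frac{1}{4667 + \frac{1}{- \frac{745556}{65}}} = \frac{1}{4667 - \frac{65}{745556}} = \frac{1}{\frac{3479509787}{745556}} = \frac{745556}{3479509787}$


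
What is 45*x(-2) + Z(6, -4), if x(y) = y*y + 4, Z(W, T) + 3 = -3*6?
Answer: 339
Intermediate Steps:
Z(W, T) = -21 (Z(W, T) = -3 - 3*6 = -3 - 18 = -21)
x(y) = 4 + y² (x(y) = y² + 4 = 4 + y²)
45*x(-2) + Z(6, -4) = 45*(4 + (-2)²) - 21 = 45*(4 + 4) - 21 = 45*8 - 21 = 360 - 21 = 339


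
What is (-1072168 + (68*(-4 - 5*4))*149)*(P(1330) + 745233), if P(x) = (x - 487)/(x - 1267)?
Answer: -20585237268464/21 ≈ -9.8025e+11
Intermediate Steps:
P(x) = (-487 + x)/(-1267 + x)
(-1072168 + (68*(-4 - 5*4))*149)*(P(1330) + 745233) = (-1072168 + (68*(-4 - 5*4))*149)*((-487 + 1330)/(-1267 + 1330) + 745233) = (-1072168 + (68*(-4 - 20))*149)*(843/63 + 745233) = (-1072168 + (68*(-24))*149)*((1/63)*843 + 745233) = (-1072168 - 1632*149)*(281/21 + 745233) = (-1072168 - 243168)*(15650174/21) = -1315336*15650174/21 = -20585237268464/21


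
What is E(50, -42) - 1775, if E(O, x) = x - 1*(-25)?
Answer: -1792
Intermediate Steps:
E(O, x) = 25 + x (E(O, x) = x + 25 = 25 + x)
E(50, -42) - 1775 = (25 - 42) - 1775 = -17 - 1775 = -1792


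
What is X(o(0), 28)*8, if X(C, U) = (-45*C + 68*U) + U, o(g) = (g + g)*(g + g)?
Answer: 15456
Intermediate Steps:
o(g) = 4*g² (o(g) = (2*g)*(2*g) = 4*g²)
X(C, U) = -45*C + 69*U
X(o(0), 28)*8 = (-180*0² + 69*28)*8 = (-180*0 + 1932)*8 = (-45*0 + 1932)*8 = (0 + 1932)*8 = 1932*8 = 15456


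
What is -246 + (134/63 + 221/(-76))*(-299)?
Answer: -59887/4788 ≈ -12.508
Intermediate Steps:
-246 + (134/63 + 221/(-76))*(-299) = -246 + (134*(1/63) + 221*(-1/76))*(-299) = -246 + (134/63 - 221/76)*(-299) = -246 - 3739/4788*(-299) = -246 + 1117961/4788 = -59887/4788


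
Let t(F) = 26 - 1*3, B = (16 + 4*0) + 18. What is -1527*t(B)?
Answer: -35121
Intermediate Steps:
B = 34 (B = (16 + 0) + 18 = 16 + 18 = 34)
t(F) = 23 (t(F) = 26 - 3 = 23)
-1527*t(B) = -1527*23 = -35121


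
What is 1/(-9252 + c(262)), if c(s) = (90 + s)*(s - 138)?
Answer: 1/34396 ≈ 2.9073e-5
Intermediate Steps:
c(s) = (-138 + s)*(90 + s) (c(s) = (90 + s)*(-138 + s) = (-138 + s)*(90 + s))
1/(-9252 + c(262)) = 1/(-9252 + (-12420 + 262² - 48*262)) = 1/(-9252 + (-12420 + 68644 - 12576)) = 1/(-9252 + 43648) = 1/34396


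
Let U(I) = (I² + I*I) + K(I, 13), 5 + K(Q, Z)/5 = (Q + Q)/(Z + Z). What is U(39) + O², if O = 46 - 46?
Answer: 3032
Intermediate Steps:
K(Q, Z) = -25 + 5*Q/Z (K(Q, Z) = -25 + 5*((Q + Q)/(Z + Z)) = -25 + 5*((2*Q)/((2*Z))) = -25 + 5*((2*Q)*(1/(2*Z))) = -25 + 5*(Q/Z) = -25 + 5*Q/Z)
U(I) = -25 + 2*I² + 5*I/13 (U(I) = (I² + I*I) + (-25 + 5*I/13) = (I² + I²) + (-25 + 5*I*(1/13)) = 2*I² + (-25 + 5*I/13) = -25 + 2*I² + 5*I/13)
O = 0
U(39) + O² = (-25 + 2*39² + (5/13)*39) + 0² = (-25 + 2*1521 + 15) + 0 = (-25 + 3042 + 15) + 0 = 3032 + 0 = 3032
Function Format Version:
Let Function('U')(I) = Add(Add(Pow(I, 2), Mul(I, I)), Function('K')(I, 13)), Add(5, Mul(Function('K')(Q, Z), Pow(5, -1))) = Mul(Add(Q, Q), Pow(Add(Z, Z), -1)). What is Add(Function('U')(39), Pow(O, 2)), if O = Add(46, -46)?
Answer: 3032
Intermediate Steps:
Function('K')(Q, Z) = Add(-25, Mul(5, Q, Pow(Z, -1))) (Function('K')(Q, Z) = Add(-25, Mul(5, Mul(Add(Q, Q), Pow(Add(Z, Z), -1)))) = Add(-25, Mul(5, Mul(Mul(2, Q), Pow(Mul(2, Z), -1)))) = Add(-25, Mul(5, Mul(Mul(2, Q), Mul(Rational(1, 2), Pow(Z, -1))))) = Add(-25, Mul(5, Mul(Q, Pow(Z, -1)))) = Add(-25, Mul(5, Q, Pow(Z, -1))))
Function('U')(I) = Add(-25, Mul(2, Pow(I, 2)), Mul(Rational(5, 13), I)) (Function('U')(I) = Add(Add(Pow(I, 2), Mul(I, I)), Add(-25, Mul(5, I, Pow(13, -1)))) = Add(Add(Pow(I, 2), Pow(I, 2)), Add(-25, Mul(5, I, Rational(1, 13)))) = Add(Mul(2, Pow(I, 2)), Add(-25, Mul(Rational(5, 13), I))) = Add(-25, Mul(2, Pow(I, 2)), Mul(Rational(5, 13), I)))
O = 0
Add(Function('U')(39), Pow(O, 2)) = Add(Add(-25, Mul(2, Pow(39, 2)), Mul(Rational(5, 13), 39)), Pow(0, 2)) = Add(Add(-25, Mul(2, 1521), 15), 0) = Add(Add(-25, 3042, 15), 0) = Add(3032, 0) = 3032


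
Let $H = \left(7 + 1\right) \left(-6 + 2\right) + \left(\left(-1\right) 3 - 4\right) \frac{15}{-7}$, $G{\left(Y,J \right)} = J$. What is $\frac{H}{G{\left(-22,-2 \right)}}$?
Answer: $\frac{17}{2} \approx 8.5$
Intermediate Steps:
$H = -17$ ($H = 8 \left(-4\right) + \left(-3 - 4\right) 15 \left(- \frac{1}{7}\right) = -32 - -15 = -32 + 15 = -17$)
$\frac{H}{G{\left(-22,-2 \right)}} = - \frac{17}{-2} = \left(-17\right) \left(- \frac{1}{2}\right) = \frac{17}{2}$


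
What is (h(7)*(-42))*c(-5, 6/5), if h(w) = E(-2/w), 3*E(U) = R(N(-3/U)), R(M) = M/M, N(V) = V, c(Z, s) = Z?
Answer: 70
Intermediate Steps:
R(M) = 1
E(U) = 1/3 (E(U) = (1/3)*1 = 1/3)
h(w) = 1/3
(h(7)*(-42))*c(-5, 6/5) = ((1/3)*(-42))*(-5) = -14*(-5) = 70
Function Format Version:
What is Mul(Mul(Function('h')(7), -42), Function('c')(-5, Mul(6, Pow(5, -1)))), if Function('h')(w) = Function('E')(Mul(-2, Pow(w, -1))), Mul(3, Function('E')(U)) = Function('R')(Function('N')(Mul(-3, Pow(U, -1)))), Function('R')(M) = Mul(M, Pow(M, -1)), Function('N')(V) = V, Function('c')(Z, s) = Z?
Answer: 70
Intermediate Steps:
Function('R')(M) = 1
Function('E')(U) = Rational(1, 3) (Function('E')(U) = Mul(Rational(1, 3), 1) = Rational(1, 3))
Function('h')(w) = Rational(1, 3)
Mul(Mul(Function('h')(7), -42), Function('c')(-5, Mul(6, Pow(5, -1)))) = Mul(Mul(Rational(1, 3), -42), -5) = Mul(-14, -5) = 70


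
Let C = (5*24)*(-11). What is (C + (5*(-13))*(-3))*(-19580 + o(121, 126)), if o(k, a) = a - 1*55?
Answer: 21947625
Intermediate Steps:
o(k, a) = -55 + a (o(k, a) = a - 55 = -55 + a)
C = -1320 (C = 120*(-11) = -1320)
(C + (5*(-13))*(-3))*(-19580 + o(121, 126)) = (-1320 + (5*(-13))*(-3))*(-19580 + (-55 + 126)) = (-1320 - 65*(-3))*(-19580 + 71) = (-1320 + 195)*(-19509) = -1125*(-19509) = 21947625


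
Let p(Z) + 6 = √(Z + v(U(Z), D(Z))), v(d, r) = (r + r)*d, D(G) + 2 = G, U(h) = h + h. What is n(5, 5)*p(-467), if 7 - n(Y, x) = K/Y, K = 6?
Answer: -174/5 + 145*√1401 ≈ 5392.5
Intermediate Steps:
U(h) = 2*h
D(G) = -2 + G
v(d, r) = 2*d*r (v(d, r) = (2*r)*d = 2*d*r)
p(Z) = -6 + √(Z + 4*Z*(-2 + Z)) (p(Z) = -6 + √(Z + 2*(2*Z)*(-2 + Z)) = -6 + √(Z + 4*Z*(-2 + Z)))
n(Y, x) = 7 - 6/Y
n(5, 5)*p(-467) = (7 - 6/5)*(-6 + √(-467*(-7 + 4*(-467)))) = (7 - 6*⅕)*(-6 + √(-467*(-7 - 1868))) = (7 - 6/5)*(-6 + √(-467*(-1875))) = 29*(-6 + √875625)/5 = 29*(-6 + 25*√1401)/5 = -174/5 + 145*√1401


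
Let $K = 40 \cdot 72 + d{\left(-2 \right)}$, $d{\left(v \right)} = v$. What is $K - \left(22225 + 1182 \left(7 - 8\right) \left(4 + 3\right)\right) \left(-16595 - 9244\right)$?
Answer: $360482767$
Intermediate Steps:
$K = 2878$ ($K = 40 \cdot 72 - 2 = 2880 - 2 = 2878$)
$K - \left(22225 + 1182 \left(7 - 8\right) \left(4 + 3\right)\right) \left(-16595 - 9244\right) = 2878 - \left(22225 + 1182 \left(7 - 8\right) \left(4 + 3\right)\right) \left(-16595 - 9244\right) = 2878 - \left(22225 + 1182 \left(\left(-1\right) 7\right)\right) \left(-16595 - 9244\right) = 2878 - \left(22225 + 1182 \left(-7\right)\right) \left(-25839\right) = 2878 - \left(22225 - 8274\right) \left(-25839\right) = 2878 - 13951 \left(-25839\right) = 2878 - -360479889 = 2878 + 360479889 = 360482767$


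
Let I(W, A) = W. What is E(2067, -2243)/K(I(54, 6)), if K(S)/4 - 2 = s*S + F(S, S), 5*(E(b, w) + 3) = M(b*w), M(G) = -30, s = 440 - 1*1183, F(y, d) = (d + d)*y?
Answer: 9/137152 ≈ 6.5621e-5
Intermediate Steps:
F(y, d) = 2*d*y (F(y, d) = (2*d)*y = 2*d*y)
s = -743 (s = 440 - 1183 = -743)
E(b, w) = -9 (E(b, w) = -3 + (1/5)*(-30) = -3 - 6 = -9)
K(S) = 8 - 2972*S + 8*S**2 (K(S) = 8 + 4*(-743*S + 2*S*S) = 8 + 4*(-743*S + 2*S**2) = 8 + (-2972*S + 8*S**2) = 8 - 2972*S + 8*S**2)
E(2067, -2243)/K(I(54, 6)) = -9/(8 - 2972*54 + 8*54**2) = -9/(8 - 160488 + 8*2916) = -9/(8 - 160488 + 23328) = -9/(-137152) = -9*(-1/137152) = 9/137152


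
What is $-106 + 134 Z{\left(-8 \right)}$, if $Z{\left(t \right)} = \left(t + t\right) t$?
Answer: $17046$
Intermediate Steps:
$Z{\left(t \right)} = 2 t^{2}$ ($Z{\left(t \right)} = 2 t t = 2 t^{2}$)
$-106 + 134 Z{\left(-8 \right)} = -106 + 134 \cdot 2 \left(-8\right)^{2} = -106 + 134 \cdot 2 \cdot 64 = -106 + 134 \cdot 128 = -106 + 17152 = 17046$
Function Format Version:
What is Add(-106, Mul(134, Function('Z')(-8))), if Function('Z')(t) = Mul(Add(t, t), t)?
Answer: 17046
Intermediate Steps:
Function('Z')(t) = Mul(2, Pow(t, 2)) (Function('Z')(t) = Mul(Mul(2, t), t) = Mul(2, Pow(t, 2)))
Add(-106, Mul(134, Function('Z')(-8))) = Add(-106, Mul(134, Mul(2, Pow(-8, 2)))) = Add(-106, Mul(134, Mul(2, 64))) = Add(-106, Mul(134, 128)) = Add(-106, 17152) = 17046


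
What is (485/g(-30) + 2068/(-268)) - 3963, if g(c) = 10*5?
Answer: -2653881/670 ≈ -3961.0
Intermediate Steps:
g(c) = 50
(485/g(-30) + 2068/(-268)) - 3963 = (485/50 + 2068/(-268)) - 3963 = (485*(1/50) + 2068*(-1/268)) - 3963 = (97/10 - 517/67) - 3963 = 1329/670 - 3963 = -2653881/670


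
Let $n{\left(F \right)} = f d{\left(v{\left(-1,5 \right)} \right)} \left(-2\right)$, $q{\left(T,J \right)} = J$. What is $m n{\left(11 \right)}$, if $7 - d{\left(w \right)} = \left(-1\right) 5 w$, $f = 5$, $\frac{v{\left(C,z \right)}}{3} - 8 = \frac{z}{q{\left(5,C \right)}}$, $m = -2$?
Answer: $1040$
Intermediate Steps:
$v{\left(C,z \right)} = 24 + \frac{3 z}{C}$ ($v{\left(C,z \right)} = 24 + 3 \frac{z}{C} = 24 + \frac{3 z}{C}$)
$d{\left(w \right)} = 7 + 5 w$ ($d{\left(w \right)} = 7 - \left(-1\right) 5 w = 7 - - 5 w = 7 + 5 w$)
$n{\left(F \right)} = -520$ ($n{\left(F \right)} = 5 \left(7 + 5 \left(24 + 3 \cdot 5 \frac{1}{-1}\right)\right) \left(-2\right) = 5 \left(7 + 5 \left(24 + 3 \cdot 5 \left(-1\right)\right)\right) \left(-2\right) = 5 \left(7 + 5 \left(24 - 15\right)\right) \left(-2\right) = 5 \left(7 + 5 \cdot 9\right) \left(-2\right) = 5 \left(7 + 45\right) \left(-2\right) = 5 \cdot 52 \left(-2\right) = 260 \left(-2\right) = -520$)
$m n{\left(11 \right)} = \left(-2\right) \left(-520\right) = 1040$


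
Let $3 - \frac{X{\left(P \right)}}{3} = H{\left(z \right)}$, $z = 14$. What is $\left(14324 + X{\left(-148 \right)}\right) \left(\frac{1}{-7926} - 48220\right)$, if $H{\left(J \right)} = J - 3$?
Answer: $- \frac{2732670805150}{3963} \approx -6.8955 \cdot 10^{8}$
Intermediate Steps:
$H{\left(J \right)} = -3 + J$
$X{\left(P \right)} = -24$ ($X{\left(P \right)} = 9 - 3 \left(-3 + 14\right) = 9 - 33 = -24$)
$\left(14324 + X{\left(-148 \right)}\right) \left(\frac{1}{-7926} - 48220\right) = \left(14324 - 24\right) \left(\frac{1}{-7926} - 48220\right) = 14300 \left(- \frac{1}{7926} - 48220\right) = 14300 \left(- \frac{382191721}{7926}\right) = - \frac{2732670805150}{3963}$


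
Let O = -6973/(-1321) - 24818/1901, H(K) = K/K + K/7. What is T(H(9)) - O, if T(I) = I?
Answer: 176881871/17578547 ≈ 10.062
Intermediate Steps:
H(K) = 1 + K/7 (H(K) = 1 + K*(⅐) = 1 + K/7)
O = -19528905/2511221 (O = -6973*(-1/1321) - 24818*1/1901 = 6973/1321 - 24818/1901 = -19528905/2511221 ≈ -7.7767)
T(H(9)) - O = (1 + (⅐)*9) - 1*(-19528905/2511221) = (1 + 9/7) + 19528905/2511221 = 16/7 + 19528905/2511221 = 176881871/17578547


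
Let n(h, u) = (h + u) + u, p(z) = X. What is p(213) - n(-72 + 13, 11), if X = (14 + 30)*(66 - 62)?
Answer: 213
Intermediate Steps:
X = 176 (X = 44*4 = 176)
p(z) = 176
n(h, u) = h + 2*u
p(213) - n(-72 + 13, 11) = 176 - ((-72 + 13) + 2*11) = 176 - (-59 + 22) = 176 - 1*(-37) = 176 + 37 = 213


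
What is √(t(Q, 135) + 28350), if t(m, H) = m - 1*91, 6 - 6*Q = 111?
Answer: √112966/2 ≈ 168.05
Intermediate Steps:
Q = -35/2 (Q = 1 - ⅙*111 = 1 - 37/2 = -35/2 ≈ -17.500)
t(m, H) = -91 + m (t(m, H) = m - 91 = -91 + m)
√(t(Q, 135) + 28350) = √((-91 - 35/2) + 28350) = √(-217/2 + 28350) = √(56483/2) = √112966/2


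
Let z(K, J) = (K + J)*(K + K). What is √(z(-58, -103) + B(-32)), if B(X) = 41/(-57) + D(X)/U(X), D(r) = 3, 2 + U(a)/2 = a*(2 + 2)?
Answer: √1025423546745/7410 ≈ 136.66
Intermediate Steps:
U(a) = -4 + 8*a (U(a) = -4 + 2*(a*(2 + 2)) = -4 + 2*(a*4) = -4 + 2*(4*a) = -4 + 8*a)
B(X) = -41/57 + 3/(-4 + 8*X) (B(X) = 41/(-57) + 3/(-4 + 8*X) = 41*(-1/57) + 3/(-4 + 8*X) = -41/57 + 3/(-4 + 8*X))
z(K, J) = 2*K*(J + K) (z(K, J) = (J + K)*(2*K) = 2*K*(J + K))
√(z(-58, -103) + B(-32)) = √(2*(-58)*(-103 - 58) + (335 - 328*(-32))/(228*(-1 + 2*(-32)))) = √(2*(-58)*(-161) + (335 + 10496)/(228*(-1 - 64))) = √(18676 + (1/228)*10831/(-65)) = √(18676 + (1/228)*(-1/65)*10831) = √(18676 - 10831/14820) = √(276767489/14820) = √1025423546745/7410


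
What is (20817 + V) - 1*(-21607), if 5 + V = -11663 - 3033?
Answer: 27723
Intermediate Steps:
V = -14701 (V = -5 + (-11663 - 3033) = -5 - 14696 = -14701)
(20817 + V) - 1*(-21607) = (20817 - 14701) - 1*(-21607) = 6116 + 21607 = 27723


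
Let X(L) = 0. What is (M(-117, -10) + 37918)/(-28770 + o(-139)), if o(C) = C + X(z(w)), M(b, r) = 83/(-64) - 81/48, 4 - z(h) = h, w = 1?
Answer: -2426561/1850176 ≈ -1.3115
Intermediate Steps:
z(h) = 4 - h
M(b, r) = -191/64 (M(b, r) = 83*(-1/64) - 81*1/48 = -83/64 - 27/16 = -191/64)
o(C) = C (o(C) = C + 0 = C)
(M(-117, -10) + 37918)/(-28770 + o(-139)) = (-191/64 + 37918)/(-28770 - 139) = (2426561/64)/(-28909) = (2426561/64)*(-1/28909) = -2426561/1850176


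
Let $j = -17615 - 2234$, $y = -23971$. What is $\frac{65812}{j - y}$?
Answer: $\frac{32906}{2061} \approx 15.966$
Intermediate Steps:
$j = -19849$ ($j = -17615 - 2234 = -19849$)
$\frac{65812}{j - y} = \frac{65812}{-19849 - -23971} = \frac{65812}{-19849 + 23971} = \frac{65812}{4122} = 65812 \cdot \frac{1}{4122} = \frac{32906}{2061}$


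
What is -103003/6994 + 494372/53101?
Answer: -2011924535/371388394 ≈ -5.4173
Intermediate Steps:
-103003/6994 + 494372/53101 = -2011924535/371388394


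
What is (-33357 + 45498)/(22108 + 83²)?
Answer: 12141/28997 ≈ 0.41870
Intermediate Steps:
(-33357 + 45498)/(22108 + 83²) = 12141/(22108 + 6889) = 12141/28997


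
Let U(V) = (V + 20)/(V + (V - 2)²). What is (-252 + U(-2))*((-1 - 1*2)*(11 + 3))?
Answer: 10530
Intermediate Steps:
U(V) = (20 + V)/(V + (-2 + V)²)
(-252 + U(-2))*((-1 - 1*2)*(11 + 3)) = (-252 + (20 - 2)/(-2 + (-2 - 2)²))*((-1 - 1*2)*(11 + 3)) = (-252 + 18/(-2 + (-4)²))*((-1 - 2)*14) = (-252 + 18/(-2 + 16))*(-3*14) = (-252 + 18/14)*(-42) = (-252 + (1/14)*18)*(-42) = (-252 + 9/7)*(-42) = -1755/7*(-42) = 10530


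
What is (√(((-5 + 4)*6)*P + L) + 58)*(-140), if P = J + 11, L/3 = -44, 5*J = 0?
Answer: -8120 - 420*I*√22 ≈ -8120.0 - 1970.0*I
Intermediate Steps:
J = 0 (J = (⅕)*0 = 0)
L = -132 (L = 3*(-44) = -132)
P = 11 (P = 0 + 11 = 11)
(√(((-5 + 4)*6)*P + L) + 58)*(-140) = (√(((-5 + 4)*6)*11 - 132) + 58)*(-140) = (√(-1*6*11 - 132) + 58)*(-140) = (√(-6*11 - 132) + 58)*(-140) = (√(-66 - 132) + 58)*(-140) = (√(-198) + 58)*(-140) = (3*I*√22 + 58)*(-140) = (58 + 3*I*√22)*(-140) = -8120 - 420*I*√22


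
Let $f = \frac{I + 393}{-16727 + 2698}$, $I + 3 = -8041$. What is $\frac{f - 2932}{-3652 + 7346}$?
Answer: $- \frac{41125377}{51823126} \approx -0.79357$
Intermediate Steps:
$I = -8044$ ($I = -3 - 8041 = -8044$)
$f = \frac{7651}{14029}$ ($f = \frac{-8044 + 393}{-16727 + 2698} = - \frac{7651}{-14029} = \left(-7651\right) \left(- \frac{1}{14029}\right) = \frac{7651}{14029} \approx 0.54537$)
$\frac{f - 2932}{-3652 + 7346} = \frac{\frac{7651}{14029} - 2932}{-3652 + 7346} = - \frac{41125377}{14029 \cdot 3694} = \left(- \frac{41125377}{14029}\right) \frac{1}{3694} = - \frac{41125377}{51823126}$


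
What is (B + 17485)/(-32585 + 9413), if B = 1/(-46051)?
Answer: -134200289/177848962 ≈ -0.75457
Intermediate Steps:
B = -1/46051 ≈ -2.1715e-5
(B + 17485)/(-32585 + 9413) = (-1/46051 + 17485)/(-32585 + 9413) = (805201734/46051)/(-23172) = (805201734/46051)*(-1/23172) = -134200289/177848962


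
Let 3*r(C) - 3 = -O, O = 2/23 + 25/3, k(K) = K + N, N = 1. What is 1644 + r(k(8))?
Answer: 339934/207 ≈ 1642.2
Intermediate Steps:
k(K) = 1 + K (k(K) = K + 1 = 1 + K)
O = 581/69 (O = 2*(1/23) + 25*(1/3) = 2/23 + 25/3 = 581/69 ≈ 8.4203)
r(C) = -374/207 (r(C) = 1 + (-1*581/69)/3 = 1 + (1/3)*(-581/69) = 1 - 581/207 = -374/207)
1644 + r(k(8)) = 1644 - 374/207 = 339934/207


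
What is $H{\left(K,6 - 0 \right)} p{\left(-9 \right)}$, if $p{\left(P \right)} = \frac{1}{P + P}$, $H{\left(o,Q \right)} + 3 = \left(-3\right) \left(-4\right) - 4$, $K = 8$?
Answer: $- \frac{5}{18} \approx -0.27778$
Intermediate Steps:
$H{\left(o,Q \right)} = 5$ ($H{\left(o,Q \right)} = -3 - -8 = -3 + \left(12 - 4\right) = -3 + 8 = 5$)
$p{\left(P \right)} = \frac{1}{2 P}$
$H{\left(K,6 - 0 \right)} p{\left(-9 \right)} = 5 \frac{1}{2 \left(-9\right)} = 5 \cdot \frac{1}{2} \left(- \frac{1}{9}\right) = 5 \left(- \frac{1}{18}\right) = - \frac{5}{18}$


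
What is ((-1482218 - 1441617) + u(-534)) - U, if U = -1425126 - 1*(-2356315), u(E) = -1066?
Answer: -3856090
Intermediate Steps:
U = 931189 (U = -1425126 + 2356315 = 931189)
((-1482218 - 1441617) + u(-534)) - U = ((-1482218 - 1441617) - 1066) - 1*931189 = (-2923835 - 1066) - 931189 = -2924901 - 931189 = -3856090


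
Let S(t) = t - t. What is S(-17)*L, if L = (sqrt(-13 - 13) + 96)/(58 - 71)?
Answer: 0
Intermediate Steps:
S(t) = 0
L = -96/13 - I*sqrt(26)/13 (L = (sqrt(-26) + 96)/(-13) = (I*sqrt(26) + 96)*(-1/13) = (96 + I*sqrt(26))*(-1/13) = -96/13 - I*sqrt(26)/13 ≈ -7.3846 - 0.39223*I)
S(-17)*L = 0*(-96/13 - I*sqrt(26)/13) = 0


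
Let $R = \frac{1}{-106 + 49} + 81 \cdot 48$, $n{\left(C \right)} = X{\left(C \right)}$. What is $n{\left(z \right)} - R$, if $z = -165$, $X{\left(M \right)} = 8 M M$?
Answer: $\frac{12192985}{57} \approx 2.1391 \cdot 10^{5}$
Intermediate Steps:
$X{\left(M \right)} = 8 M^{2}$
$n{\left(C \right)} = 8 C^{2}$
$R = \frac{221615}{57}$ ($R = \frac{1}{-57} + 3888 = - \frac{1}{57} + 3888 = \frac{221615}{57} \approx 3888.0$)
$n{\left(z \right)} - R = 8 \left(-165\right)^{2} - \frac{221615}{57} = 8 \cdot 27225 - \frac{221615}{57} = 217800 - \frac{221615}{57} = \frac{12192985}{57}$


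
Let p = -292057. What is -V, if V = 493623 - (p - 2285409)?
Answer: -3071089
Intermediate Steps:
V = 3071089 (V = 493623 - (-292057 - 2285409) = 493623 - 1*(-2577466) = 493623 + 2577466 = 3071089)
-V = -1*3071089 = -3071089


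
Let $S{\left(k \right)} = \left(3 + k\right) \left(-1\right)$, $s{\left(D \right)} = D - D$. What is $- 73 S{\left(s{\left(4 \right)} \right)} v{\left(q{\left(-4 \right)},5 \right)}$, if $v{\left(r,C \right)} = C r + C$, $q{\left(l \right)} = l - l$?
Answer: $1095$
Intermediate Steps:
$q{\left(l \right)} = 0$
$s{\left(D \right)} = 0$
$S{\left(k \right)} = -3 - k$
$v{\left(r,C \right)} = C + C r$
$- 73 S{\left(s{\left(4 \right)} \right)} v{\left(q{\left(-4 \right)},5 \right)} = - 73 \left(-3 - 0\right) 5 \left(1 + 0\right) = - 73 \left(-3 + 0\right) 5 \cdot 1 = \left(-73\right) \left(-3\right) 5 = 219 \cdot 5 = 1095$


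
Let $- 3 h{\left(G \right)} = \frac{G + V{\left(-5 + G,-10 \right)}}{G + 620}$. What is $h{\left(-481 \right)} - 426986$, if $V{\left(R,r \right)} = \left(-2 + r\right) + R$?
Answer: $- \frac{178052183}{417} \approx -4.2698 \cdot 10^{5}$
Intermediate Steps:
$V{\left(R,r \right)} = -2 + R + r$
$h{\left(G \right)} = - \frac{-17 + 2 G}{3 \left(620 + G\right)}$ ($h{\left(G \right)} = - \frac{\left(G - \left(17 - G\right)\right) \frac{1}{G + 620}}{3} = - \frac{\left(G + \left(-17 + G\right)\right) \frac{1}{620 + G}}{3} = - \frac{\left(-17 + 2 G\right) \frac{1}{620 + G}}{3} = - \frac{\frac{1}{620 + G} \left(-17 + 2 G\right)}{3} = - \frac{-17 + 2 G}{3 \left(620 + G\right)}$)
$h{\left(-481 \right)} - 426986 = \frac{17 - -962}{3 \left(620 - 481\right)} - 426986 = \frac{17 + 962}{3 \cdot 139} - 426986 = \frac{1}{3} \cdot \frac{1}{139} \cdot 979 - 426986 = \frac{979}{417} - 426986 = - \frac{178052183}{417}$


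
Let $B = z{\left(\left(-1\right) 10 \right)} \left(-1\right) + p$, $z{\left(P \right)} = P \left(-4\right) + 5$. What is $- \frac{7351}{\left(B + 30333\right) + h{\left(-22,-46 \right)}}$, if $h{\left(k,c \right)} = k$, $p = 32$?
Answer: $- \frac{7351}{30298} \approx -0.24262$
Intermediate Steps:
$z{\left(P \right)} = 5 - 4 P$ ($z{\left(P \right)} = - 4 P + 5 = 5 - 4 P$)
$B = -13$ ($B = \left(5 - 4 \left(\left(-1\right) 10\right)\right) \left(-1\right) + 32 = \left(5 - -40\right) \left(-1\right) + 32 = \left(5 + 40\right) \left(-1\right) + 32 = 45 \left(-1\right) + 32 = -45 + 32 = -13$)
$- \frac{7351}{\left(B + 30333\right) + h{\left(-22,-46 \right)}} = - \frac{7351}{\left(-13 + 30333\right) - 22} = - \frac{7351}{30320 - 22} = - \frac{7351}{30298}$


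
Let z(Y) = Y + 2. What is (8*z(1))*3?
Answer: 72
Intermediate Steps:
z(Y) = 2 + Y
(8*z(1))*3 = (8*(2 + 1))*3 = (8*3)*3 = 24*3 = 72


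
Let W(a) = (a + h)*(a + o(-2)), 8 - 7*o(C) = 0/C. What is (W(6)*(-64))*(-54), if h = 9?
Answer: 2592000/7 ≈ 3.7029e+5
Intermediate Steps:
o(C) = 8/7 (o(C) = 8/7 - 0/C = 8/7 - 1/7*0 = 8/7 + 0 = 8/7)
W(a) = (9 + a)*(8/7 + a) (W(a) = (a + 9)*(a + 8/7) = (9 + a)*(8/7 + a))
(W(6)*(-64))*(-54) = ((72/7 + 6**2 + (71/7)*6)*(-64))*(-54) = ((72/7 + 36 + 426/7)*(-64))*(-54) = ((750/7)*(-64))*(-54) = -48000/7*(-54) = 2592000/7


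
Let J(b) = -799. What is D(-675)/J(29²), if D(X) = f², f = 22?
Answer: -484/799 ≈ -0.60576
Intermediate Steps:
D(X) = 484 (D(X) = 22² = 484)
D(-675)/J(29²) = 484/(-799) = 484*(-1/799) = -484/799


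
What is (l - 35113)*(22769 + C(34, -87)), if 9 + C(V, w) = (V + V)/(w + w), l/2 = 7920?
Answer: -38162197478/87 ≈ -4.3865e+8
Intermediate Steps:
l = 15840 (l = 2*7920 = 15840)
C(V, w) = -9 + V/w (C(V, w) = -9 + (V + V)/(w + w) = -9 + (2*V)/((2*w)) = -9 + (2*V)*(1/(2*w)) = -9 + V/w)
(l - 35113)*(22769 + C(34, -87)) = (15840 - 35113)*(22769 + (-9 + 34/(-87))) = -19273*(22769 + (-9 + 34*(-1/87))) = -19273*(22769 + (-9 - 34/87)) = -19273*(22769 - 817/87) = -19273*1980086/87 = -38162197478/87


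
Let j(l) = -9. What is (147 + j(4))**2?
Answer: 19044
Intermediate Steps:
(147 + j(4))**2 = (147 - 9)**2 = 138**2 = 19044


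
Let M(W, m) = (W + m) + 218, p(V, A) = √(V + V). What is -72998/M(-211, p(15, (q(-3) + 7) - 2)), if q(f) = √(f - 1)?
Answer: -26894 + 3842*√30 ≈ -5850.5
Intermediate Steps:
q(f) = √(-1 + f)
p(V, A) = √2*√V (p(V, A) = √(2*V) = √2*√V)
M(W, m) = 218 + W + m
-72998/M(-211, p(15, (q(-3) + 7) - 2)) = -72998/(218 - 211 + √2*√15) = -72998/(218 - 211 + √30) = -72998/(7 + √30)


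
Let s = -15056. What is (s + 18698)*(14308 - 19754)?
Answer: -19834332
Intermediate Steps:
(s + 18698)*(14308 - 19754) = (-15056 + 18698)*(14308 - 19754) = 3642*(-5446) = -19834332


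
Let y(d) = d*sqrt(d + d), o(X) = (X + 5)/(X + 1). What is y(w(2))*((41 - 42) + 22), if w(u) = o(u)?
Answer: 49*sqrt(42)/3 ≈ 105.85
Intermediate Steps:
o(X) = (5 + X)/(1 + X)
w(u) = (5 + u)/(1 + u)
y(d) = sqrt(2)*d**(3/2) (y(d) = d*sqrt(2*d) = d*(sqrt(2)*sqrt(d)) = sqrt(2)*d**(3/2))
y(w(2))*((41 - 42) + 22) = (sqrt(2)*((5 + 2)/(1 + 2))**(3/2))*((41 - 42) + 22) = (sqrt(2)*(7/3)**(3/2))*(-1 + 22) = (sqrt(2)*((1/3)*7)**(3/2))*21 = (sqrt(2)*(7/3)**(3/2))*21 = (sqrt(2)*(7*sqrt(21)/9))*21 = (7*sqrt(42)/9)*21 = 49*sqrt(42)/3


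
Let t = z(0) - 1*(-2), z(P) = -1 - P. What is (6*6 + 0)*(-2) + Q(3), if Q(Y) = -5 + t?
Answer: -76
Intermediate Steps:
t = 1 (t = (-1 - 1*0) - 1*(-2) = (-1 + 0) + 2 = -1 + 2 = 1)
Q(Y) = -4 (Q(Y) = -5 + 1 = -4)
(6*6 + 0)*(-2) + Q(3) = (6*6 + 0)*(-2) - 4 = (36 + 0)*(-2) - 4 = 36*(-2) - 4 = -72 - 4 = -76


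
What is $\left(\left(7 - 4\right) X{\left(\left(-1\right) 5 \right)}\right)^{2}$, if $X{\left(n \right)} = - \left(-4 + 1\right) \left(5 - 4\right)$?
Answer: $81$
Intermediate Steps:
$X{\left(n \right)} = 3$ ($X{\left(n \right)} = - \left(-3\right) 1 = \left(-1\right) \left(-3\right) = 3$)
$\left(\left(7 - 4\right) X{\left(\left(-1\right) 5 \right)}\right)^{2} = \left(\left(7 - 4\right) 3\right)^{2} = \left(3 \cdot 3\right)^{2} = 9^{2} = 81$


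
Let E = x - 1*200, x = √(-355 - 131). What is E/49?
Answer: -200/49 + 9*I*√6/49 ≈ -4.0816 + 0.44991*I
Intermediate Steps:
x = 9*I*√6 (x = √(-486) = 9*I*√6 ≈ 22.045*I)
E = -200 + 9*I*√6 (E = 9*I*√6 - 1*200 = 9*I*√6 - 200 = -200 + 9*I*√6 ≈ -200.0 + 22.045*I)
E/49 = (-200 + 9*I*√6)/49 = (-200 + 9*I*√6)*(1/49) = -200/49 + 9*I*√6/49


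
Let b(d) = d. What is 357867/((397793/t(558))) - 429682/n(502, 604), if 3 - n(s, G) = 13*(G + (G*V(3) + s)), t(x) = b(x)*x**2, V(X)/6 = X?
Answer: 9681520088466093770/61940745823 ≈ 1.5630e+8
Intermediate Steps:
V(X) = 6*X
t(x) = x**3 (t(x) = x*x**2 = x**3)
n(s, G) = 3 - 247*G - 13*s (n(s, G) = 3 - 13*(G + (G*(6*3) + s)) = 3 - 13*(G + (G*18 + s)) = 3 - 13*(G + (18*G + s)) = 3 - 13*(G + (s + 18*G)) = 3 - 13*(s + 19*G) = 3 - (13*s + 247*G) = 3 + (-247*G - 13*s) = 3 - 247*G - 13*s)
357867/((397793/t(558))) - 429682/n(502, 604) = 357867/((397793/(558**3))) - 429682/(3 - 247*604 - 13*502) = 357867/((397793/173741112)) - 429682/(3 - 149188 - 6526) = 357867/((397793*(1/173741112))) - 429682/(-155711) = 357867/(397793/173741112) - 429682*(-1/155711) = 357867*(173741112/397793) + 429682/155711 = 62176210528104/397793 + 429682/155711 = 9681520088466093770/61940745823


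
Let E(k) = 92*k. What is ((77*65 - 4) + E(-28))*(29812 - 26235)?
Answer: 8674225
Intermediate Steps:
((77*65 - 4) + E(-28))*(29812 - 26235) = ((77*65 - 4) + 92*(-28))*(29812 - 26235) = ((5005 - 4) - 2576)*3577 = (5001 - 2576)*3577 = 2425*3577 = 8674225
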